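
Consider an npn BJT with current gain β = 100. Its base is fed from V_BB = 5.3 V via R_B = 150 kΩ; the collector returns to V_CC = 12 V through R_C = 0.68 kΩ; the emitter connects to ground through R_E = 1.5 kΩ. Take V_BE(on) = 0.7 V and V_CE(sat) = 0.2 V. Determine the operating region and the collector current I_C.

Assume active. Base-emitter loop: I_B = (V_BB − V_BE)/(R_B + (β+1)R_E) = (5.3 − 0.7)/(150 + 101×1.5) = 0.0153 mA.
I_C = β·I_B = 100×0.0153 = 1.53 mA.
V_CE = V_CC − I_C·R_C − I_E·R_E = 12 − 1.53×0.68 − 1.54×1.5 = 8.65 V > V_CE(sat), so the active-region assumption holds.

active; I_C ≈ 1.5 mA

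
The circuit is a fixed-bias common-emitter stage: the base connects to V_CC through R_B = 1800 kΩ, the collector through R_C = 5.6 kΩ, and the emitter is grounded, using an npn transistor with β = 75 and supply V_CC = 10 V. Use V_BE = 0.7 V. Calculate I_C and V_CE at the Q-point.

Base loop: V_CC = I_B·R_B + V_BE, so I_B = (10 − 0.7)/1800 kΩ = 0.00517 mA.
In the active region I_C = β·I_B = 75 × 0.00517 = 0.388 mA.
Collector loop: V_CE = V_CC − I_C·R_C = 10 − 0.388×5.6 = 7.83 V.
Since V_CE = 7.83 V > V_CE(sat) ≈ 0.2 V, the transistor is in the active region as assumed.

I_C ≈ 0.39 mA, V_CE ≈ 7.8 V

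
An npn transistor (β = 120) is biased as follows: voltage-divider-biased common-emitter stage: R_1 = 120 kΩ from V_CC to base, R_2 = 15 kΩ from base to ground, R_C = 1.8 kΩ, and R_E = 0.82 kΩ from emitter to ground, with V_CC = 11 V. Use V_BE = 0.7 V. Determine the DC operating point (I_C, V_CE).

I_C ≈ 0.56 mA, V_CE ≈ 9.5 V

Thevenize the base divider: V_Th = V_CC·R_2/(R_1+R_2) = 11×15/135 = 1.22 V, R_Th = R_1‖R_2 = 13.3 kΩ.
Base-emitter loop: V_Th = I_B·R_Th + V_BE + (β+1)I_B·R_E, so I_B = (1.22 − 0.7) / (13.3 + 121×0.82) = 0.00464 mA.
I_C = β·I_B = 120×0.00464 = 0.557 mA, and I_E = (β+1)I_B = 0.561 mA.
V_CE = V_CC − I_C·R_C − I_E·R_E = 11 − 0.557×1.8 − 0.561×0.82 = 9.54 V.
V_CE = 9.54 V > 0.2 V confirms active-region operation.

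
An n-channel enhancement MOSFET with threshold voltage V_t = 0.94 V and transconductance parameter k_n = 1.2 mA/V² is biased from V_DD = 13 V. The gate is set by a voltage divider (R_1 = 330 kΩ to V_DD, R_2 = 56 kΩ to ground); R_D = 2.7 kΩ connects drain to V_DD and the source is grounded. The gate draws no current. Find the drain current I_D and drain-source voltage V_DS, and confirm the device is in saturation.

I_D ≈ 0.54 mA, V_DS ≈ 12 V

V_G = V_DD·R_2/(R_1+R_2) = 13×56/386 = 1.89 V. With the source grounded, V_GS = V_G = 1.89 V.
Assume saturation: I_D = (k_n/2)(V_GS − V_t)² = (1.2/2)×(1.89 − 0.94)² = 0.6×0.946² = 0.537 mA.
V_DS = V_DD − I_D·R_D = 13 − 0.537×2.7 = 11.6 V.
Saturation requires V_DS ≥ V_GS − V_t = 0.946 V; 11.6 ≥ 0.946 ✓.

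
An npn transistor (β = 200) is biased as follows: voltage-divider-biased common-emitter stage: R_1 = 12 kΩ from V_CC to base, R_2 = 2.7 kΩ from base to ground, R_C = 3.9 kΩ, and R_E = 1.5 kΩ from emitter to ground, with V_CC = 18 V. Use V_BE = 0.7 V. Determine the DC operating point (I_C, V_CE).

Thevenize the base divider: V_Th = V_CC·R_2/(R_1+R_2) = 18×2.7/14.7 = 3.31 V, R_Th = R_1‖R_2 = 2.2 kΩ.
Base-emitter loop: V_Th = I_B·R_Th + V_BE + (β+1)I_B·R_E, so I_B = (3.31 − 0.7) / (2.2 + 201×1.5) = 0.00858 mA.
I_C = β·I_B = 200×0.00858 = 1.72 mA, and I_E = (β+1)I_B = 1.72 mA.
V_CE = V_CC − I_C·R_C − I_E·R_E = 18 − 1.72×3.9 − 1.72×1.5 = 8.72 V.
V_CE = 8.72 V > 0.2 V confirms active-region operation.

I_C ≈ 1.7 mA, V_CE ≈ 8.7 V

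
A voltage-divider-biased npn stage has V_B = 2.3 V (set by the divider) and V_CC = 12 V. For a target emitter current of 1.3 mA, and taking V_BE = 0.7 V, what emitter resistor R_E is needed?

R_E ≈ 1.2 kΩ

V_E = V_B − V_BE = 2.3 − 0.7 = 1.6 V.
R_E = V_E / I_E = 1.6 / 1.3 = 1.23 kΩ.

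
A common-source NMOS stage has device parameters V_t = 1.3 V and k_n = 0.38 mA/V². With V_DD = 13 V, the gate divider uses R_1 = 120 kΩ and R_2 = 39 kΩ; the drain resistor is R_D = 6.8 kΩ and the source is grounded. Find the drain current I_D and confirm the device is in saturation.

I_D ≈ 0.68 mA

V_G = V_DD·R_2/(R_1+R_2) = 13×39/159 = 3.19 V. With the source grounded, V_GS = V_G = 3.19 V.
Assume saturation: I_D = (k_n/2)(V_GS − V_t)² = (0.38/2)×(3.19 − 1.3)² = 0.19×1.89² = 0.678 mA.
V_DS = V_DD − I_D·R_D = 13 − 0.678×6.8 = 8.39 V.
Saturation requires V_DS ≥ V_GS − V_t = 1.89 V; 8.39 ≥ 1.89 ✓.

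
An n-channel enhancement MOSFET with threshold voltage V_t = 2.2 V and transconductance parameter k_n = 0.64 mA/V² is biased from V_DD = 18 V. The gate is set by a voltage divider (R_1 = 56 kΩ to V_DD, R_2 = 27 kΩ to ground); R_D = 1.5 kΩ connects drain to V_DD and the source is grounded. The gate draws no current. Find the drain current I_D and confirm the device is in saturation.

I_D ≈ 4.3 mA

V_G = V_DD·R_2/(R_1+R_2) = 18×27/83 = 5.86 V. With the source grounded, V_GS = V_G = 5.86 V.
Assume saturation: I_D = (k_n/2)(V_GS − V_t)² = (0.64/2)×(5.86 − 2.2)² = 0.32×3.66² = 4.28 mA.
V_DS = V_DD − I_D·R_D = 18 − 4.28×1.5 = 11.6 V.
Saturation requires V_DS ≥ V_GS − V_t = 3.66 V; 11.6 ≥ 3.66 ✓.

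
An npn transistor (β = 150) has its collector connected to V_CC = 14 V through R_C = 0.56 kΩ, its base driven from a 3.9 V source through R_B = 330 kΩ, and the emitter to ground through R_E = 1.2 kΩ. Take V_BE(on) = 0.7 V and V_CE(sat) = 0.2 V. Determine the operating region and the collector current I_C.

active; I_C ≈ 0.94 mA

Assume active. Base-emitter loop: I_B = (V_BB − V_BE)/(R_B + (β+1)R_E) = (3.9 − 0.7)/(330 + 151×1.2) = 0.00626 mA.
I_C = β·I_B = 150×0.00626 = 0.939 mA.
V_CE = V_CC − I_C·R_C − I_E·R_E = 14 − 0.939×0.56 − 0.945×1.2 = 12.3 V > V_CE(sat), so the active-region assumption holds.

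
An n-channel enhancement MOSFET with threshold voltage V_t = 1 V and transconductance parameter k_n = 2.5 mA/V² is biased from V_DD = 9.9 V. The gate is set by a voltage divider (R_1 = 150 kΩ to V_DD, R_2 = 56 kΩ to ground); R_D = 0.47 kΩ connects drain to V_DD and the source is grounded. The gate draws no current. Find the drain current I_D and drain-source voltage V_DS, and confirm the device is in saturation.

I_D ≈ 3.6 mA, V_DS ≈ 8.2 V

V_G = V_DD·R_2/(R_1+R_2) = 9.9×56/206 = 2.69 V. With the source grounded, V_GS = V_G = 2.69 V.
Assume saturation: I_D = (k_n/2)(V_GS − V_t)² = (2.5/2)×(2.69 − 1)² = 1.25×1.69² = 3.58 mA.
V_DS = V_DD − I_D·R_D = 9.9 − 3.58×0.47 = 8.22 V.
Saturation requires V_DS ≥ V_GS − V_t = 1.69 V; 8.22 ≥ 1.69 ✓.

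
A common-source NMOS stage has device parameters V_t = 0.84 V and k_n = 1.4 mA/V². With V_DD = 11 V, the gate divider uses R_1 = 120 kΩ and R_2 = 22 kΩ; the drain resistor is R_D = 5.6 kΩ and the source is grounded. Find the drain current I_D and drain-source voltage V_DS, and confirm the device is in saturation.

I_D ≈ 0.52 mA, V_DS ≈ 8.1 V

V_G = V_DD·R_2/(R_1+R_2) = 11×22/142 = 1.7 V. With the source grounded, V_GS = V_G = 1.7 V.
Assume saturation: I_D = (k_n/2)(V_GS − V_t)² = (1.4/2)×(1.7 − 0.84)² = 0.7×0.864² = 0.523 mA.
V_DS = V_DD − I_D·R_D = 11 − 0.523×5.6 = 8.07 V.
Saturation requires V_DS ≥ V_GS − V_t = 0.864 V; 8.07 ≥ 0.864 ✓.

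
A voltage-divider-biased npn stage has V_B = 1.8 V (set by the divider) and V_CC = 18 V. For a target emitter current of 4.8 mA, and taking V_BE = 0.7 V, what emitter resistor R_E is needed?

V_E = V_B − V_BE = 1.8 − 0.7 = 1.1 V.
R_E = V_E / I_E = 1.1 / 4.8 = 0.229 kΩ.

R_E ≈ 0.23 kΩ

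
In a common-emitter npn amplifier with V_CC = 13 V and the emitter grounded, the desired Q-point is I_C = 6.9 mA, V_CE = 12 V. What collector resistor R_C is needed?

R_C ≈ 0.14 kΩ

Collector loop: V_CC = I_C·R_C + V_CE.
R_C = (V_CC − V_CE)/I_C = (13 − 12)/6.9 = 0.145 kΩ.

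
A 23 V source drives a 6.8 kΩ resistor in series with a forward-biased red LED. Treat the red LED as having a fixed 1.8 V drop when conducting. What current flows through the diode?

I ≈ 3.1 mA

KVL around the loop: 23 = V_D + I·R = 1.8 + I × 6.8 kΩ.
So I = (23 − 1.8) / 6.8 kΩ = 21.2 / 6.8 = 3.12 mA.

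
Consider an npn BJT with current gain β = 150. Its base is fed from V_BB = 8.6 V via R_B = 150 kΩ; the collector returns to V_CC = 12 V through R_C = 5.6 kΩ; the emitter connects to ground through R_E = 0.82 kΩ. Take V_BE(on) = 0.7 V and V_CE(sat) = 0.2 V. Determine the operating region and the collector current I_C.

Assume active: I_B = (8.6 − 0.7)/(150 + 151×0.82) = 0.0289 mA, I_C = β·I_B = 4.33 mA.
Then V_CE = 12 − 4.33×5.6 − 4.36×0.82 = -15.8 V < 0.2 V — the active assumption fails.
Re-solve with V_CE = 0.2 V. KCL at the emitter: V_E/R_E = (V_BB−0.7−V_E)/R_B + (V_CC−0.2−V_E)/R_C, giving V_E = 1.54 V.
I_C = (V_CC − 0.2 − V_E)/R_C = (11.8 − 1.54)/5.6 = 1.83 mA.
Check: I_B = (7.9 − 1.54)/150 = 0.0424 mA, and β·I_B = 6.36 mA > I_C, confirming saturation.

saturation; I_C ≈ 1.8 mA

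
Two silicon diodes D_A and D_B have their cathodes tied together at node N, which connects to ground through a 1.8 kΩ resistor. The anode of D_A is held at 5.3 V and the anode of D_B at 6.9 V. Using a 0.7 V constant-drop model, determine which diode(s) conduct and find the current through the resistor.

Assume both conduct. Then node N would need to be at both 5.3−0.7 = 4.6 V and 6.9−0.7 = 6.2 V, which is impossible.
Assume only D_B conducts: V_N = 6.9 − 0.7 = 6.2 V, so I_R = 6.2/1.8 = 3.44 mA.
Check D_A: its anode-to-cathode voltage is 5.3 − 6.2 = -0.9 V < 0.7 V, so it is off. The assumption is consistent.

Only D_B conducts; I_R ≈ 3.4 mA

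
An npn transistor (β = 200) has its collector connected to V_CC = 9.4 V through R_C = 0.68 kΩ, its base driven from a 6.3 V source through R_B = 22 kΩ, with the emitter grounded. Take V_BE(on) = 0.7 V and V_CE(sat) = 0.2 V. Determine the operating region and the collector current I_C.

saturation; I_C ≈ 14 mA

Assume active: I_B = (6.3 − 0.7)/22 = 0.255 mA, giving I_C = β·I_B = 50.9 mA.
But then V_CE = 9.4 − 50.9×0.68 = -25.2 V < V_CE(sat) = 0.2 V — impossible in the active region.
So the transistor is saturated. With V_CE = 0.2 V, I_C = (V_CC − 0.2)/R_C = 9.2/0.68 = 13.5 mA.
Check: β·I_B = 50.9 mA > I_C = 13.5 mA, confirming saturation.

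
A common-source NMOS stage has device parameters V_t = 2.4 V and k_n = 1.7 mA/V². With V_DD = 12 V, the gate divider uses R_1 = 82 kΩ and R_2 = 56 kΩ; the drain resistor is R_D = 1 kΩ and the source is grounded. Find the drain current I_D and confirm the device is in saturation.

V_G = V_DD·R_2/(R_1+R_2) = 12×56/138 = 4.87 V. With the source grounded, V_GS = V_G = 4.87 V.
Assume saturation: I_D = (k_n/2)(V_GS − V_t)² = (1.7/2)×(4.87 − 2.4)² = 0.85×2.47² = 5.18 mA.
V_DS = V_DD − I_D·R_D = 12 − 5.18×1 = 6.82 V.
Saturation requires V_DS ≥ V_GS − V_t = 2.47 V; 6.82 ≥ 2.47 ✓.

I_D ≈ 5.2 mA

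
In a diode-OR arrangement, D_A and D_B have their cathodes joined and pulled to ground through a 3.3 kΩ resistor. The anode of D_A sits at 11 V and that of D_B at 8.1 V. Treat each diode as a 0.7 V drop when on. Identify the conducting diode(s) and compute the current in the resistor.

Assume both conduct. Then node N would need to be at both 11−0.7 = 10.3 V and 8.1−0.7 = 7.4 V, which is impossible.
Assume only D_A conducts: V_N = 11 − 0.7 = 10.3 V, so I_R = 10.3/3.3 = 3.12 mA.
Check D_B: its anode-to-cathode voltage is 8.1 − 10.3 = -2.2 V < 0.7 V, so it is off. The assumption is consistent.

Only D_A conducts; I_R ≈ 3.1 mA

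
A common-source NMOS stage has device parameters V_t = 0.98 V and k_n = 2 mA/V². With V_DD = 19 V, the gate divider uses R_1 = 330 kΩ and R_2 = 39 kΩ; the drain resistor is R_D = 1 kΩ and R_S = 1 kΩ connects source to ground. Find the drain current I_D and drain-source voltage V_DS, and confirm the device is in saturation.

V_G = V_DD·R_2/(R_1+R_2) = 19×39/369 = 2.01 V.
Assume saturation: I_D = (k_n/2)(V_GS − V_t)² with V_GS = V_G − I_D·R_S = 2.01 − 1·I_D.
Substituting gives 1·I_D² − 3.06·I_D + 1.06 = 0, with roots I_D = 0.398 or 2.66 mA.
The root I_D = 2.66 mA gives V_GS = -0.651 V ≤ V_t, so take I_D = 0.398 mA.
Then V_GS = 1.61 V and V_DS = V_DD − I_D(R_D+R_S) = 19 − 0.398×2 = 18.2 V.
Saturation requires V_DS ≥ V_GS − V_t = 0.631 V; 18.2 ≥ 0.631 ✓.

I_D ≈ 0.4 mA, V_DS ≈ 18 V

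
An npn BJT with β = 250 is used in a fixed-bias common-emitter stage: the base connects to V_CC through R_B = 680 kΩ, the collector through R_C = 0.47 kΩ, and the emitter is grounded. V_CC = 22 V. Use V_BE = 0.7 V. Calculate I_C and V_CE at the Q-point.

Base loop: V_CC = I_B·R_B + V_BE, so I_B = (22 − 0.7)/680 kΩ = 0.0313 mA.
In the active region I_C = β·I_B = 250 × 0.0313 = 7.83 mA.
Collector loop: V_CE = V_CC − I_C·R_C = 22 − 7.83×0.47 = 18.3 V.
Since V_CE = 18.3 V > V_CE(sat) ≈ 0.2 V, the transistor is in the active region as assumed.

I_C ≈ 7.8 mA, V_CE ≈ 18 V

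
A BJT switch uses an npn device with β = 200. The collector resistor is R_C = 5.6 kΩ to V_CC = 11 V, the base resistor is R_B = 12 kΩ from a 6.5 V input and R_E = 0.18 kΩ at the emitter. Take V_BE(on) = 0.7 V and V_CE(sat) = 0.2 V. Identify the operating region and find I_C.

saturation; I_C ≈ 1.9 mA

Assume active: I_B = (6.5 − 0.7)/(12 + 201×0.18) = 0.12 mA, I_C = β·I_B = 24.1 mA.
Then V_CE = 11 − 24.1×5.6 − 24.2×0.18 = -128 V < 0.2 V — the active assumption fails.
Re-solve with V_CE = 0.2 V. KCL at the emitter: V_E/R_E = (V_BB−0.7−V_E)/R_B + (V_CC−0.2−V_E)/R_C, giving V_E = 0.415 V.
I_C = (V_CC − 0.2 − V_E)/R_C = (10.8 − 0.415)/5.6 = 1.85 mA.
Check: I_B = (5.8 − 0.415)/12 = 0.449 mA, and β·I_B = 89.8 mA > I_C, confirming saturation.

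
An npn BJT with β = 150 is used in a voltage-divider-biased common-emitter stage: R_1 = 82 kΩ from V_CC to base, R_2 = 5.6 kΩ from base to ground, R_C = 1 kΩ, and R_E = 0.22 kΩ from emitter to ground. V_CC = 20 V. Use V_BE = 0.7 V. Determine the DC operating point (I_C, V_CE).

Thevenize the base divider: V_Th = V_CC·R_2/(R_1+R_2) = 20×5.6/87.6 = 1.28 V, R_Th = R_1‖R_2 = 5.24 kΩ.
Base-emitter loop: V_Th = I_B·R_Th + V_BE + (β+1)I_B·R_E, so I_B = (1.28 − 0.7) / (5.24 + 151×0.22) = 0.015 mA.
I_C = β·I_B = 150×0.015 = 2.26 mA, and I_E = (β+1)I_B = 2.27 mA.
V_CE = V_CC − I_C·R_C − I_E·R_E = 20 − 2.26×1 − 2.27×0.22 = 17.2 V.
V_CE = 17.2 V > 0.2 V confirms active-region operation.

I_C ≈ 2.3 mA, V_CE ≈ 17 V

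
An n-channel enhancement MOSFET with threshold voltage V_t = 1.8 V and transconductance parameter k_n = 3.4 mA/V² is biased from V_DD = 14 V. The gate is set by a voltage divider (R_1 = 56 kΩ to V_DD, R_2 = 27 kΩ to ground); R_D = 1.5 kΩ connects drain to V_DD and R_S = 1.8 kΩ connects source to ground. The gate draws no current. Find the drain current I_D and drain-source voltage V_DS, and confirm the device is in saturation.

I_D ≈ 1.1 mA, V_DS ≈ 10 V

V_G = V_DD·R_2/(R_1+R_2) = 14×27/83 = 4.55 V.
Assume saturation: I_D = (k_n/2)(V_GS − V_t)² with V_GS = V_G − I_D·R_S = 4.55 − 1.8·I_D.
Substituting gives 5.51·I_D² − 17.9·I_D + 12.9 = 0, with roots I_D = 1.09 or 2.16 mA.
The root I_D = 2.16 mA gives V_GS = 0.674 V ≤ V_t, so take I_D = 1.09 mA.
Then V_GS = 2.6 V and V_DS = V_DD − I_D(R_D+R_S) = 14 − 1.09×3.3 = 10.4 V.
Saturation requires V_DS ≥ V_GS − V_t = 0.799 V; 10.4 ≥ 0.799 ✓.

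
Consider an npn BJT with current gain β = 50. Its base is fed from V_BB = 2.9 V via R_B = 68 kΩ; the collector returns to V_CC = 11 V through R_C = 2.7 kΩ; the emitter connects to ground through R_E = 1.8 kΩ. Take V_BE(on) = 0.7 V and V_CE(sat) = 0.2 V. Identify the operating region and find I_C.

active; I_C ≈ 0.69 mA

Assume active. Base-emitter loop: I_B = (V_BB − V_BE)/(R_B + (β+1)R_E) = (2.9 − 0.7)/(68 + 51×1.8) = 0.0138 mA.
I_C = β·I_B = 50×0.0138 = 0.688 mA.
V_CE = V_CC − I_C·R_C − I_E·R_E = 11 − 0.688×2.7 − 0.702×1.8 = 7.88 V > V_CE(sat), so the active-region assumption holds.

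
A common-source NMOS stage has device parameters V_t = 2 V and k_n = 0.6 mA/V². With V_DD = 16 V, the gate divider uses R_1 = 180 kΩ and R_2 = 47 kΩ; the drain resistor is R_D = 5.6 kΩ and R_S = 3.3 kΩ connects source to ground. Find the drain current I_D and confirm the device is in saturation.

I_D ≈ 0.17 mA

V_G = V_DD·R_2/(R_1+R_2) = 16×47/227 = 3.31 V.
Assume saturation: I_D = (k_n/2)(V_GS − V_t)² with V_GS = V_G − I_D·R_S = 3.31 − 3.3·I_D.
Substituting gives 3.27·I_D² − 3.6·I_D + 0.517 = 0, with roots I_D = 0.17 or 0.932 mA.
The root I_D = 0.932 mA gives V_GS = 0.238 V ≤ V_t, so take I_D = 0.17 mA.
Then V_GS = 2.75 V and V_DS = V_DD − I_D(R_D+R_S) = 16 − 0.17×8.9 = 14.5 V.
Saturation requires V_DS ≥ V_GS − V_t = 0.752 V; 14.5 ≥ 0.752 ✓.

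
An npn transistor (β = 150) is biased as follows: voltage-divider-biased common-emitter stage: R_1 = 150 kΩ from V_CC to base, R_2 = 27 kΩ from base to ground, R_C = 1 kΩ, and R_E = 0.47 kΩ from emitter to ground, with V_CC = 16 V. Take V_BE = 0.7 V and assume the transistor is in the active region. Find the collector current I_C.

I_C ≈ 2.8 mA

Thevenize the base divider: V_Th = V_CC·R_2/(R_1+R_2) = 16×27/177 = 2.44 V, R_Th = R_1‖R_2 = 22.9 kΩ.
Base-emitter loop: V_Th = I_B·R_Th + V_BE + (β+1)I_B·R_E, so I_B = (2.44 − 0.7) / (22.9 + 151×0.47) = 0.0185 mA.
I_C = β·I_B = 150×0.0185 = 2.78 mA, and I_E = (β+1)I_B = 2.8 mA.
V_CE = V_CC − I_C·R_C − I_E·R_E = 16 − 2.78×1 − 2.8×0.47 = 11.9 V.
V_CE = 11.9 V > 0.2 V confirms active-region operation.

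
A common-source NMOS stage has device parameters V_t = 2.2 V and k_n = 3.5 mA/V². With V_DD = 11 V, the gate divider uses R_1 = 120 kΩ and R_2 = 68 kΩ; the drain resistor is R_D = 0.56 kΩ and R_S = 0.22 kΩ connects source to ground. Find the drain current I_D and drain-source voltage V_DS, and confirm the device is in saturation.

I_D ≈ 2.6 mA, V_DS ≈ 9 V

V_G = V_DD·R_2/(R_1+R_2) = 11×68/188 = 3.98 V.
Assume saturation: I_D = (k_n/2)(V_GS − V_t)² with V_GS = V_G − I_D·R_S = 3.98 − 0.22·I_D.
Substituting gives 0.0847·I_D² − 2.37·I_D + 5.54 = 0, with roots I_D = 2.57 or 25.4 mA.
The root I_D = 25.4 mA gives V_GS = -1.61 V ≤ V_t, so take I_D = 2.57 mA.
Then V_GS = 3.41 V and V_DS = V_DD − I_D(R_D+R_S) = 11 − 2.57×0.78 = 8.99 V.
Saturation requires V_DS ≥ V_GS − V_t = 1.21 V; 8.99 ≥ 1.21 ✓.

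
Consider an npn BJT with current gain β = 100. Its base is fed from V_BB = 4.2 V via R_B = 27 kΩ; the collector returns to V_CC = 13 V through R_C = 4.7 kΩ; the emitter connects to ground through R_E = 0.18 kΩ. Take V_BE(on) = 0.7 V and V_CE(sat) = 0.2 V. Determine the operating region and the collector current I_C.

Assume active: I_B = (4.2 − 0.7)/(27 + 101×0.18) = 0.0775 mA, I_C = β·I_B = 7.75 mA.
Then V_CE = 13 − 7.75×4.7 − 7.82×0.18 = -24.8 V < 0.2 V — the active assumption fails.
Re-solve with V_CE = 0.2 V. KCL at the emitter: V_E/R_E = (V_BB−0.7−V_E)/R_B + (V_CC−0.2−V_E)/R_C, giving V_E = 0.491 V.
I_C = (V_CC − 0.2 − V_E)/R_C = (12.8 − 0.491)/4.7 = 2.62 mA.
Check: I_B = (3.5 − 0.491)/27 = 0.111 mA, and β·I_B = 11.1 mA > I_C, confirming saturation.

saturation; I_C ≈ 2.6 mA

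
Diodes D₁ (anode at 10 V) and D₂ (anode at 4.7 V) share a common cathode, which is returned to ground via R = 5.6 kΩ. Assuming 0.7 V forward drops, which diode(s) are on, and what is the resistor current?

Assume both conduct. Then node N would need to be at both 10−0.7 = 9.3 V and 4.7−0.7 = 4 V, which is impossible.
Assume only D₁ conducts: V_N = 10 − 0.7 = 9.3 V, so I_R = 9.3/5.6 = 1.66 mA.
Check D₂: its anode-to-cathode voltage is 4.7 − 9.3 = -4.6 V < 0.7 V, so it is off. The assumption is consistent.

Only D₁ conducts; I_R ≈ 1.7 mA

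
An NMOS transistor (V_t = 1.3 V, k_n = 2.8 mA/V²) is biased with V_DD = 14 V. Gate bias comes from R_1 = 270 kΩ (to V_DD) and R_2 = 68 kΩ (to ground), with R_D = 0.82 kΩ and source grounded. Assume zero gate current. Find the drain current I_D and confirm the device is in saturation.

V_G = V_DD·R_2/(R_1+R_2) = 14×68/338 = 2.82 V. With the source grounded, V_GS = V_G = 2.82 V.
Assume saturation: I_D = (k_n/2)(V_GS − V_t)² = (2.8/2)×(2.82 − 1.3)² = 1.4×1.52² = 3.22 mA.
V_DS = V_DD − I_D·R_D = 14 − 3.22×0.82 = 11.4 V.
Saturation requires V_DS ≥ V_GS − V_t = 1.52 V; 11.4 ≥ 1.52 ✓.

I_D ≈ 3.2 mA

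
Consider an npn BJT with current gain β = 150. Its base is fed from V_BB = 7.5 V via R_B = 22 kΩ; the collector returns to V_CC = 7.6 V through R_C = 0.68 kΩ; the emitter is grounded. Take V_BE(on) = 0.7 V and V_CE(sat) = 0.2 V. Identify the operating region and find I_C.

Assume active: I_B = (7.5 − 0.7)/22 = 0.309 mA, giving I_C = β·I_B = 46.4 mA.
But then V_CE = 7.6 − 46.4×0.68 = -23.9 V < V_CE(sat) = 0.2 V — impossible in the active region.
So the transistor is saturated. With V_CE = 0.2 V, I_C = (V_CC − 0.2)/R_C = 7.4/0.68 = 10.9 mA.
Check: β·I_B = 46.4 mA > I_C = 10.9 mA, confirming saturation.

saturation; I_C ≈ 11 mA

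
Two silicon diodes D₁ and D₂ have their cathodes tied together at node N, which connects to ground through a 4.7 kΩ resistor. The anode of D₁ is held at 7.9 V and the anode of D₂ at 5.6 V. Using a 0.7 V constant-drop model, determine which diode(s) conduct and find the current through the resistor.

Only D₁ conducts; I_R ≈ 1.5 mA

Assume both conduct. Then node N would need to be at both 7.9−0.7 = 7.2 V and 5.6−0.7 = 4.9 V, which is impossible.
Assume only D₁ conducts: V_N = 7.9 − 0.7 = 7.2 V, so I_R = 7.2/4.7 = 1.53 mA.
Check D₂: its anode-to-cathode voltage is 5.6 − 7.2 = -1.6 V < 0.7 V, so it is off. The assumption is consistent.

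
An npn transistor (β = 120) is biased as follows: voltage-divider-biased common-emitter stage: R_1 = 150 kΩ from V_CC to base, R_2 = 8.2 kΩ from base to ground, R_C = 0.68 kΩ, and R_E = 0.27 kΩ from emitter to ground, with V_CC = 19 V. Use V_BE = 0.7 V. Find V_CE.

V_CE ≈ 18 V

Thevenize the base divider: V_Th = V_CC·R_2/(R_1+R_2) = 19×8.2/158 = 0.985 V, R_Th = R_1‖R_2 = 7.77 kΩ.
Base-emitter loop: V_Th = I_B·R_Th + V_BE + (β+1)I_B·R_E, so I_B = (0.985 − 0.7) / (7.77 + 121×0.27) = 0.00704 mA.
I_C = β·I_B = 120×0.00704 = 0.845 mA, and I_E = (β+1)I_B = 0.852 mA.
V_CE = V_CC − I_C·R_C − I_E·R_E = 19 − 0.845×0.68 − 0.852×0.27 = 18.2 V.
V_CE = 18.2 V > 0.2 V confirms active-region operation.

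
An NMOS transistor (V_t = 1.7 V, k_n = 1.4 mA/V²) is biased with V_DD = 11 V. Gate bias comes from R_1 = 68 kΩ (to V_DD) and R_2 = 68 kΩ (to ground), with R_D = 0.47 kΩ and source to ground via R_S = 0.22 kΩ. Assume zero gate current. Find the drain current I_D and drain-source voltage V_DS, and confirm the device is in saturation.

I_D ≈ 5.1 mA, V_DS ≈ 7.5 V

V_G = V_DD·R_2/(R_1+R_2) = 11×68/136 = 5.5 V.
Assume saturation: I_D = (k_n/2)(V_GS − V_t)² with V_GS = V_G − I_D·R_S = 5.5 − 0.22·I_D.
Substituting gives 0.0339·I_D² − 2.17·I_D + 10.1 = 0, with roots I_D = 5.06 or 59 mA.
The root I_D = 59 mA gives V_GS = -7.48 V ≤ V_t, so take I_D = 5.06 mA.
Then V_GS = 4.39 V and V_DS = V_DD − I_D(R_D+R_S) = 11 − 5.06×0.69 = 7.51 V.
Saturation requires V_DS ≥ V_GS − V_t = 2.69 V; 7.51 ≥ 2.69 ✓.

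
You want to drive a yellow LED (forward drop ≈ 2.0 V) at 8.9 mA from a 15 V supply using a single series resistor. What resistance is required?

R ≈ 1.5 kΩ

The resistor drops V_S − V_D = 15 − 2.0 = 13 V at 8.9 mA.
R = 13 V / 8.9 mA = 1.46 kΩ.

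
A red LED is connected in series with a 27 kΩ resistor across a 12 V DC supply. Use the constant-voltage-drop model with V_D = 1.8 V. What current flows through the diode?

I ≈ 0.38 mA

KVL around the loop: 12 = V_D + I·R = 1.8 + I × 27 kΩ.
So I = (12 − 1.8) / 27 kΩ = 10.2 / 27 = 0.378 mA.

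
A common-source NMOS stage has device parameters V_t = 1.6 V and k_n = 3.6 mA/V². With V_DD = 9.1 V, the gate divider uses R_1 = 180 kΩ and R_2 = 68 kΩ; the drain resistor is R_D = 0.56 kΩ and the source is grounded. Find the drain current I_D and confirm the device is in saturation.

I_D ≈ 1.4 mA

V_G = V_DD·R_2/(R_1+R_2) = 9.1×68/248 = 2.5 V. With the source grounded, V_GS = V_G = 2.5 V.
Assume saturation: I_D = (k_n/2)(V_GS − V_t)² = (3.6/2)×(2.5 − 1.6)² = 1.8×0.895² = 1.44 mA.
V_DS = V_DD − I_D·R_D = 9.1 − 1.44×0.56 = 8.29 V.
Saturation requires V_DS ≥ V_GS − V_t = 0.895 V; 8.29 ≥ 0.895 ✓.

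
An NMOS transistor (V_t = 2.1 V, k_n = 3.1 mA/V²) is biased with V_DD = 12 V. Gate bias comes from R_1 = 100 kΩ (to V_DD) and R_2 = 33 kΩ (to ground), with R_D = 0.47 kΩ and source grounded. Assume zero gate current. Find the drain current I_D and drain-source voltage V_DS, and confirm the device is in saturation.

I_D ≈ 1.2 mA, V_DS ≈ 11 V

V_G = V_DD·R_2/(R_1+R_2) = 12×33/133 = 2.98 V. With the source grounded, V_GS = V_G = 2.98 V.
Assume saturation: I_D = (k_n/2)(V_GS − V_t)² = (3.1/2)×(2.98 − 2.1)² = 1.55×0.877² = 1.19 mA.
V_DS = V_DD − I_D·R_D = 12 − 1.19×0.47 = 11.4 V.
Saturation requires V_DS ≥ V_GS − V_t = 0.877 V; 11.4 ≥ 0.877 ✓.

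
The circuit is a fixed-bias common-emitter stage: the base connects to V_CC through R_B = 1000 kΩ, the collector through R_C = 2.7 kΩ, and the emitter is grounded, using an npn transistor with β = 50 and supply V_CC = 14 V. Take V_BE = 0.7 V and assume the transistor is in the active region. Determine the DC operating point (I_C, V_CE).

Base loop: V_CC = I_B·R_B + V_BE, so I_B = (14 − 0.7)/1000 kΩ = 0.0133 mA.
In the active region I_C = β·I_B = 50 × 0.0133 = 0.665 mA.
Collector loop: V_CE = V_CC − I_C·R_C = 14 − 0.665×2.7 = 12.2 V.
Since V_CE = 12.2 V > V_CE(sat) ≈ 0.2 V, the transistor is in the active region as assumed.

I_C ≈ 0.67 mA, V_CE ≈ 12 V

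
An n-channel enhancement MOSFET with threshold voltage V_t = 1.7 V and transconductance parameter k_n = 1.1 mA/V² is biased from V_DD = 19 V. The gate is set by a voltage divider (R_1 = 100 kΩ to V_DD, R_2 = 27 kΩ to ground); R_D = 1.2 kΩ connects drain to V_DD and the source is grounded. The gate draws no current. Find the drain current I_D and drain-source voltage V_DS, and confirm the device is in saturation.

V_G = V_DD·R_2/(R_1+R_2) = 19×27/127 = 4.04 V. With the source grounded, V_GS = V_G = 4.04 V.
Assume saturation: I_D = (k_n/2)(V_GS − V_t)² = (1.1/2)×(4.04 − 1.7)² = 0.55×2.34² = 3.01 mA.
V_DS = V_DD − I_D·R_D = 19 − 3.01×1.2 = 15.4 V.
Saturation requires V_DS ≥ V_GS − V_t = 2.34 V; 15.4 ≥ 2.34 ✓.

I_D ≈ 3 mA, V_DS ≈ 15 V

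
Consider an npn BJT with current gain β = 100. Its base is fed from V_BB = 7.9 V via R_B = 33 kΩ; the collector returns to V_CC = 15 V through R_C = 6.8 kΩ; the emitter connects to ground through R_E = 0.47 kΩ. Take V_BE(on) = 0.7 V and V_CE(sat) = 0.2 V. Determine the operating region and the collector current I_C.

saturation; I_C ≈ 2 mA

Assume active: I_B = (7.9 − 0.7)/(33 + 101×0.47) = 0.0895 mA, I_C = β·I_B = 8.95 mA.
Then V_CE = 15 − 8.95×6.8 − 9.04×0.47 = -50.1 V < 0.2 V — the active assumption fails.
Re-solve with V_CE = 0.2 V. KCL at the emitter: V_E/R_E = (V_BB−0.7−V_E)/R_B + (V_CC−0.2−V_E)/R_C, giving V_E = 1.04 V.
I_C = (V_CC − 0.2 − V_E)/R_C = (14.8 − 1.04)/6.8 = 2.02 mA.
Check: I_B = (7.2 − 1.04)/33 = 0.187 mA, and β·I_B = 18.7 mA > I_C, confirming saturation.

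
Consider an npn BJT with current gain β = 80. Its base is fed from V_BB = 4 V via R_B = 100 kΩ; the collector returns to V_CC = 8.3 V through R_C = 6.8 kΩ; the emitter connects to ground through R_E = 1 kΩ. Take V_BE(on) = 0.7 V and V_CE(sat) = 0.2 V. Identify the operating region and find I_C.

Assume active: I_B = (4 − 0.7)/(100 + 81×1) = 0.0182 mA, I_C = β·I_B = 1.46 mA.
Then V_CE = 8.3 − 1.46×6.8 − 1.48×1 = -3.1 V < 0.2 V — the active assumption fails.
Re-solve with V_CE = 0.2 V. KCL at the emitter: V_E/R_E = (V_BB−0.7−V_E)/R_B + (V_CC−0.2−V_E)/R_C, giving V_E = 1.06 V.
I_C = (V_CC − 0.2 − V_E)/R_C = (8.1 − 1.06)/6.8 = 1.04 mA.
Check: I_B = (3.3 − 1.06)/100 = 0.0224 mA, and β·I_B = 1.79 mA > I_C, confirming saturation.

saturation; I_C ≈ 1 mA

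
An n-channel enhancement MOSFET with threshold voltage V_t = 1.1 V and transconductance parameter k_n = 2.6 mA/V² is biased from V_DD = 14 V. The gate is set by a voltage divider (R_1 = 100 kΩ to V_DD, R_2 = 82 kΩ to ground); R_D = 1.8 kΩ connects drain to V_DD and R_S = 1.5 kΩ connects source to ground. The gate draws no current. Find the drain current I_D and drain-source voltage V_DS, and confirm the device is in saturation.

V_G = V_DD·R_2/(R_1+R_2) = 14×82/182 = 6.31 V.
Assume saturation: I_D = (k_n/2)(V_GS − V_t)² with V_GS = V_G − I_D·R_S = 6.31 − 1.5·I_D.
Substituting gives 2.93·I_D² − 21.3·I_D + 35.3 = 0, with roots I_D = 2.54 or 4.75 mA.
The root I_D = 4.75 mA gives V_GS = -0.811 V ≤ V_t, so take I_D = 2.54 mA.
Then V_GS = 2.5 V and V_DS = V_DD − I_D(R_D+R_S) = 14 − 2.54×3.3 = 5.62 V.
Saturation requires V_DS ≥ V_GS − V_t = 1.4 V; 5.62 ≥ 1.4 ✓.

I_D ≈ 2.5 mA, V_DS ≈ 5.6 V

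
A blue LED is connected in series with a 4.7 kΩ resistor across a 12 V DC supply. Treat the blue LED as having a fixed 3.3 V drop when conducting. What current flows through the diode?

KVL around the loop: 12 = V_D + I·R = 3.3 + I × 4.7 kΩ.
So I = (12 − 3.3) / 4.7 kΩ = 8.7 / 4.7 = 1.85 mA.

I ≈ 1.9 mA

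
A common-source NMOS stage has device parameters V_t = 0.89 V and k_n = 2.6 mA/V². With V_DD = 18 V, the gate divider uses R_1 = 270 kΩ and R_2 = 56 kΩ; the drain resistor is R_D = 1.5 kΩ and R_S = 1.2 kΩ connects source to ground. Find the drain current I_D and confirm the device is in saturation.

V_G = V_DD·R_2/(R_1+R_2) = 18×56/326 = 3.09 V.
Assume saturation: I_D = (k_n/2)(V_GS − V_t)² with V_GS = V_G − I_D·R_S = 3.09 − 1.2·I_D.
Substituting gives 1.87·I_D² − 7.87·I_D + 6.3 = 0, with roots I_D = 1.08 or 3.13 mA.
The root I_D = 3.13 mA gives V_GS = -0.661 V ≤ V_t, so take I_D = 1.08 mA.
Then V_GS = 1.8 V and V_DS = V_DD − I_D(R_D+R_S) = 18 − 1.08×2.7 = 15.1 V.
Saturation requires V_DS ≥ V_GS − V_t = 0.91 V; 15.1 ≥ 0.91 ✓.

I_D ≈ 1.1 mA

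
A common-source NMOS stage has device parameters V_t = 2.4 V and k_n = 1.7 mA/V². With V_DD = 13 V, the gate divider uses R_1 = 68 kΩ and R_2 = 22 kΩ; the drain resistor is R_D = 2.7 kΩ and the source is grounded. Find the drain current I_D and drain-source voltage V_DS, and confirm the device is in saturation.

V_G = V_DD·R_2/(R_1+R_2) = 13×22/90 = 3.18 V. With the source grounded, V_GS = V_G = 3.18 V.
Assume saturation: I_D = (k_n/2)(V_GS − V_t)² = (1.7/2)×(3.18 − 2.4)² = 0.85×0.778² = 0.514 mA.
V_DS = V_DD − I_D·R_D = 13 − 0.514×2.7 = 11.6 V.
Saturation requires V_DS ≥ V_GS − V_t = 0.778 V; 11.6 ≥ 0.778 ✓.

I_D ≈ 0.51 mA, V_DS ≈ 12 V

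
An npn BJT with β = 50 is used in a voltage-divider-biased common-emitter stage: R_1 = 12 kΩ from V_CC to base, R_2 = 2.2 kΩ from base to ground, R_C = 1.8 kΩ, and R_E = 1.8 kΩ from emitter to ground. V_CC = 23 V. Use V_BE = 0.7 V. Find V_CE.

Thevenize the base divider: V_Th = V_CC·R_2/(R_1+R_2) = 23×2.2/14.2 = 3.56 V, R_Th = R_1‖R_2 = 1.86 kΩ.
Base-emitter loop: V_Th = I_B·R_Th + V_BE + (β+1)I_B·R_E, so I_B = (3.56 − 0.7) / (1.86 + 51×1.8) = 0.0306 mA.
I_C = β·I_B = 50×0.0306 = 1.53 mA, and I_E = (β+1)I_B = 1.56 mA.
V_CE = V_CC − I_C·R_C − I_E·R_E = 23 − 1.53×1.8 − 1.56×1.8 = 17.4 V.
V_CE = 17.4 V > 0.2 V confirms active-region operation.

V_CE ≈ 17 V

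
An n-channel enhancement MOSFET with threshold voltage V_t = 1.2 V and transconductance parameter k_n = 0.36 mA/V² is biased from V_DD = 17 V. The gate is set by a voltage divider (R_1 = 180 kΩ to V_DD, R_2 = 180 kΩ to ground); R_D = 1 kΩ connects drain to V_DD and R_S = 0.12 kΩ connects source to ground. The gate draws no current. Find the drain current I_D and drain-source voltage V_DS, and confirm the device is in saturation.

V_G = V_DD·R_2/(R_1+R_2) = 17×180/360 = 8.5 V.
Assume saturation: I_D = (k_n/2)(V_GS − V_t)² with V_GS = V_G − I_D·R_S = 8.5 − 0.12·I_D.
Substituting gives 0.00259·I_D² − 1.32·I_D + 9.59 = 0, with roots I_D = 7.4 or 500 mA.
The root I_D = 500 mA gives V_GS = -51.5 V ≤ V_t, so take I_D = 7.4 mA.
Then V_GS = 7.61 V and V_DS = V_DD − I_D(R_D+R_S) = 17 − 7.4×1.12 = 8.71 V.
Saturation requires V_DS ≥ V_GS − V_t = 6.41 V; 8.71 ≥ 6.41 ✓.

I_D ≈ 7.4 mA, V_DS ≈ 8.7 V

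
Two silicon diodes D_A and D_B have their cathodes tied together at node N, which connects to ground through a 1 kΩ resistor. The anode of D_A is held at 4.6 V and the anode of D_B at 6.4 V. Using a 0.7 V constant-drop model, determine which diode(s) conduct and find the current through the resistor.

Only D_B conducts; I_R ≈ 5.7 mA

Assume both conduct. Then node N would need to be at both 4.6−0.7 = 3.9 V and 6.4−0.7 = 5.7 V, which is impossible.
Assume only D_B conducts: V_N = 6.4 − 0.7 = 5.7 V, so I_R = 5.7/1 = 5.7 mA.
Check D_A: its anode-to-cathode voltage is 4.6 − 5.7 = -1.1 V < 0.7 V, so it is off. The assumption is consistent.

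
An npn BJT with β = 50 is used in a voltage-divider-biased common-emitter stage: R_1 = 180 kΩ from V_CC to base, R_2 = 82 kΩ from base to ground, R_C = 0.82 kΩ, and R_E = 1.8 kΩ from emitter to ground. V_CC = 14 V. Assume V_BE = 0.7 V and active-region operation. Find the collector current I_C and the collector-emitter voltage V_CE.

Thevenize the base divider: V_Th = V_CC·R_2/(R_1+R_2) = 14×82/262 = 4.38 V, R_Th = R_1‖R_2 = 56.3 kΩ.
Base-emitter loop: V_Th = I_B·R_Th + V_BE + (β+1)I_B·R_E, so I_B = (4.38 − 0.7) / (56.3 + 51×1.8) = 0.0249 mA.
I_C = β·I_B = 50×0.0249 = 1.24 mA, and I_E = (β+1)I_B = 1.27 mA.
V_CE = V_CC − I_C·R_C − I_E·R_E = 14 − 1.24×0.82 − 1.27×1.8 = 10.7 V.
V_CE = 10.7 V > 0.2 V confirms active-region operation.

I_C ≈ 1.2 mA, V_CE ≈ 11 V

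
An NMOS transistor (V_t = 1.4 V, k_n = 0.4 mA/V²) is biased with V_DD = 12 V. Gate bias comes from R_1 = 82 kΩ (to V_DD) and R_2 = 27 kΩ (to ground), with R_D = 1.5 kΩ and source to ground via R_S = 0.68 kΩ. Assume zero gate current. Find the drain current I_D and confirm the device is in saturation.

V_G = V_DD·R_2/(R_1+R_2) = 12×27/109 = 2.97 V.
Assume saturation: I_D = (k_n/2)(V_GS − V_t)² with V_GS = V_G − I_D·R_S = 2.97 − 0.68·I_D.
Substituting gives 0.0925·I_D² − 1.43·I_D + 0.495 = 0, with roots I_D = 0.355 or 15.1 mA.
The root I_D = 15.1 mA gives V_GS = -7.28 V ≤ V_t, so take I_D = 0.355 mA.
Then V_GS = 2.73 V and V_DS = V_DD − I_D(R_D+R_S) = 12 − 0.355×2.18 = 11.2 V.
Saturation requires V_DS ≥ V_GS − V_t = 1.33 V; 11.2 ≥ 1.33 ✓.

I_D ≈ 0.35 mA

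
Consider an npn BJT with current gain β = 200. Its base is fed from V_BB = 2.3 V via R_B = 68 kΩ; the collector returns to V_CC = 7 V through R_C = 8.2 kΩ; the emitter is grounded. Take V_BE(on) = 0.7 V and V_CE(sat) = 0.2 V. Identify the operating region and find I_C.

saturation; I_C ≈ 0.83 mA

Assume active: I_B = (2.3 − 0.7)/68 = 0.0235 mA, giving I_C = β·I_B = 4.71 mA.
But then V_CE = 7 − 4.71×8.2 = -31.6 V < V_CE(sat) = 0.2 V — impossible in the active region.
So the transistor is saturated. With V_CE = 0.2 V, I_C = (V_CC − 0.2)/R_C = 6.8/8.2 = 0.829 mA.
Check: β·I_B = 4.71 mA > I_C = 0.829 mA, confirming saturation.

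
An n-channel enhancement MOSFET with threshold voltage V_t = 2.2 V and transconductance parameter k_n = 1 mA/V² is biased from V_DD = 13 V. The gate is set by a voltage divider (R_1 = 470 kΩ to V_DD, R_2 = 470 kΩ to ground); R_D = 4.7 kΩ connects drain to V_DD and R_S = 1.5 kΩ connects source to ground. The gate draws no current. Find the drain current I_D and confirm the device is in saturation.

V_G = V_DD·R_2/(R_1+R_2) = 13×470/940 = 6.5 V.
Assume saturation: I_D = (k_n/2)(V_GS − V_t)² with V_GS = V_G − I_D·R_S = 6.5 − 1.5·I_D.
Substituting gives 1.12·I_D² − 7.45·I_D + 9.24 = 0, with roots I_D = 1.65 or 4.97 mA.
The root I_D = 4.97 mA gives V_GS = -0.952 V ≤ V_t, so take I_D = 1.65 mA.
Then V_GS = 4.02 V and V_DS = V_DD − I_D(R_D+R_S) = 13 − 1.65×6.2 = 2.74 V.
Saturation requires V_DS ≥ V_GS − V_t = 1.82 V; 2.74 ≥ 1.82 ✓.

I_D ≈ 1.7 mA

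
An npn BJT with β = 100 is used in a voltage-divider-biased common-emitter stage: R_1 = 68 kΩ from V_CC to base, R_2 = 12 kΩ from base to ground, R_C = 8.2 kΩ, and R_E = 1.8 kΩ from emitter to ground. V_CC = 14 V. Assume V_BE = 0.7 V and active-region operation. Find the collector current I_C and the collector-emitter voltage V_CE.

I_C ≈ 0.73 mA, V_CE ≈ 6.7 V

Thevenize the base divider: V_Th = V_CC·R_2/(R_1+R_2) = 14×12/80 = 2.1 V, R_Th = R_1‖R_2 = 10.2 kΩ.
Base-emitter loop: V_Th = I_B·R_Th + V_BE + (β+1)I_B·R_E, so I_B = (2.1 − 0.7) / (10.2 + 101×1.8) = 0.00729 mA.
I_C = β·I_B = 100×0.00729 = 0.729 mA, and I_E = (β+1)I_B = 0.736 mA.
V_CE = V_CC − I_C·R_C − I_E·R_E = 14 − 0.729×8.2 − 0.736×1.8 = 6.7 V.
V_CE = 6.7 V > 0.2 V confirms active-region operation.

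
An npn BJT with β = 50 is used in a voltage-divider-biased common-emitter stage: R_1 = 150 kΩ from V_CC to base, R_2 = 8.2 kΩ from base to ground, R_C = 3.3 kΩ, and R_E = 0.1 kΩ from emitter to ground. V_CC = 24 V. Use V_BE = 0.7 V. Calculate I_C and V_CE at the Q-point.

I_C ≈ 2.1 mA, V_CE ≈ 17 V

Thevenize the base divider: V_Th = V_CC·R_2/(R_1+R_2) = 24×8.2/158 = 1.24 V, R_Th = R_1‖R_2 = 7.77 kΩ.
Base-emitter loop: V_Th = I_B·R_Th + V_BE + (β+1)I_B·R_E, so I_B = (1.24 − 0.7) / (7.77 + 51×0.1) = 0.0423 mA.
I_C = β·I_B = 50×0.0423 = 2.11 mA, and I_E = (β+1)I_B = 2.15 mA.
V_CE = V_CC − I_C·R_C − I_E·R_E = 24 − 2.11×3.3 − 2.15×0.1 = 16.8 V.
V_CE = 16.8 V > 0.2 V confirms active-region operation.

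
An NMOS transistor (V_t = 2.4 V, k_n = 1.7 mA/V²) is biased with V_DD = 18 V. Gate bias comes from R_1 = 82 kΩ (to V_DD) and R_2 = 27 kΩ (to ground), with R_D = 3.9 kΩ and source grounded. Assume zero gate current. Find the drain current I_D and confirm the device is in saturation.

V_G = V_DD·R_2/(R_1+R_2) = 18×27/109 = 4.46 V. With the source grounded, V_GS = V_G = 4.46 V.
Assume saturation: I_D = (k_n/2)(V_GS − V_t)² = (1.7/2)×(4.46 − 2.4)² = 0.85×2.06² = 3.6 mA.
V_DS = V_DD − I_D·R_D = 18 − 3.6×3.9 = 3.95 V.
Saturation requires V_DS ≥ V_GS − V_t = 2.06 V; 3.95 ≥ 2.06 ✓.

I_D ≈ 3.6 mA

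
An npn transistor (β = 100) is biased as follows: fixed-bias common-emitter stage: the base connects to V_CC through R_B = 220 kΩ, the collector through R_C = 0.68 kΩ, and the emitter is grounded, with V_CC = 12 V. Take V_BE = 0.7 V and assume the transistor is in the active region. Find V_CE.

V_CE ≈ 8.5 V

Base loop: V_CC = I_B·R_B + V_BE, so I_B = (12 − 0.7)/220 kΩ = 0.0514 mA.
In the active region I_C = β·I_B = 100 × 0.0514 = 5.14 mA.
Collector loop: V_CE = V_CC − I_C·R_C = 12 − 5.14×0.68 = 8.51 V.
Since V_CE = 8.51 V > V_CE(sat) ≈ 0.2 V, the transistor is in the active region as assumed.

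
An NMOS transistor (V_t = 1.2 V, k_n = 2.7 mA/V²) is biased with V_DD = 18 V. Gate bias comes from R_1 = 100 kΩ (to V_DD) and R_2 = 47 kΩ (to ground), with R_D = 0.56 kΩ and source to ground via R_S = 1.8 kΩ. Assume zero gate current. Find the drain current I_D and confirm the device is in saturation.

V_G = V_DD·R_2/(R_1+R_2) = 18×47/147 = 5.76 V.
Assume saturation: I_D = (k_n/2)(V_GS − V_t)² with V_GS = V_G − I_D·R_S = 5.76 − 1.8·I_D.
Substituting gives 4.37·I_D² − 23.1·I_D + 28 = 0, with roots I_D = 1.88 or 3.41 mA.
The root I_D = 3.41 mA gives V_GS = -0.39 V ≤ V_t, so take I_D = 1.88 mA.
Then V_GS = 2.38 V and V_DS = V_DD − I_D(R_D+R_S) = 18 − 1.88×2.36 = 13.6 V.
Saturation requires V_DS ≥ V_GS − V_t = 1.18 V; 13.6 ≥ 1.18 ✓.

I_D ≈ 1.9 mA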